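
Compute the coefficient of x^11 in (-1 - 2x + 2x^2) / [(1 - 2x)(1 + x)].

-2049

The denominator gives the recurrence a_n = a_(n−1) + 2a_(n−2) for n ≥ 3; the numerator fixes a_0 = -1, a_1 = -3, a_2 = -3.
Iterating: -1, -3, -3, -9, -15, -33, -63, -129, -255, -513, -1023, -2049, so a_11 = -2049.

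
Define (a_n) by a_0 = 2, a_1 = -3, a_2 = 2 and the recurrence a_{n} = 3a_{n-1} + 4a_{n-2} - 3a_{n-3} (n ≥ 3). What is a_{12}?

-1238305

The ordinary generating function has denominator 1 - 3q - 4q^2 + 3q^3.
Iterating the recurrence: a_0,…,a_{12} = 2, -3, 2, -12, -19, -111, -373, -1506, -5677, -21936, -83998, -322707, -1238305.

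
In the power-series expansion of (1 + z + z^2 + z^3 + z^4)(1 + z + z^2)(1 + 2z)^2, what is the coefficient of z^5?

26

(1 + z + z^2 + z^3 + z^4) has coefficients 1,1,1,1,1 for degrees 0…4.
(1 + z + z^2) has coefficients 1,1,1,0,0,0 for degrees 0…5.
Finally multiplying by (1 + 2z)^2, the product of all factors after the first has coefficients 1,5,9,8,4,0 for degrees 0…5.
[z^5] = 1·0 + 1·4 + 1·8 + 1·9 + 1·5 = 26.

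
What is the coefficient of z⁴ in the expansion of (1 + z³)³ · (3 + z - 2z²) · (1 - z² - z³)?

4

(1 + z³)³ has coefficients 1,0,0,3,0 for degrees 0…4.
(3 + z - 2z²) has coefficients 3,1,-2,0,0 for degrees 0…4.
Finally multiplying by (1 - z² - z³), the product of all factors after the first has coefficients 3,1,-5,-4,1 for degrees 0…4.
[z⁴] = 1·1 + 3·1 = 4.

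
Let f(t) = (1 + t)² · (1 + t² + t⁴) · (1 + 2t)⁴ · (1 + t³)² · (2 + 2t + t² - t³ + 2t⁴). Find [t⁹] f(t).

2528

(1 + t)² has coefficients 1,2,1 for degrees 0…2.
(1 + t² + t⁴) has coefficients 1,0,1,0,1,0,0,0,0,0 for degrees 0…9.
Multiplying by (1 + 2t)⁴ gives running coefficients 1,8,25,40,41,40,40,32,16,0 for degrees 0…9.
Multiplying by (1 + t³)² gives running coefficients 1,8,25,42,57,90,121,122,121,120 for degrees 0…9.
Finally multiplying by (2 + 2t + t² - t³ + 2t⁴), the product of all factors after the first has coefficients 2,18,67,141,217,327,487,603,631,663 for degrees 0…9.
[t⁹] = 1·663 + 2·631 + 1·603 = 2528.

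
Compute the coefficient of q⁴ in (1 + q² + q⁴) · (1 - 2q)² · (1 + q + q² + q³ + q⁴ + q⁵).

(1 + q² + q⁴) has coefficients 1,0,1,0,1 for degrees 0…4.
(1 - 2q)² has coefficients 1,-4,4,0,0 for degrees 0…4.
Finally multiplying by (1 + q + q² + q³ + q⁴ + q⁵), the product of all factors after the first has coefficients 1,-3,1,1,1 for degrees 0…4.
[q⁴] = 1·1 + 1·1 + 1·1 = 3.

3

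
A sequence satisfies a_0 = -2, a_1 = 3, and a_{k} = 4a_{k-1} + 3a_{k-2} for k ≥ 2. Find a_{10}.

1512150

The ordinary generating function has denominator 1 - 4y - 3y^2.
Iterating the recurrence: a_0,…,a_{10} = -2, 3, 6, 33, 150, 699, 3246, 15081, 70062, 325491, 1512150.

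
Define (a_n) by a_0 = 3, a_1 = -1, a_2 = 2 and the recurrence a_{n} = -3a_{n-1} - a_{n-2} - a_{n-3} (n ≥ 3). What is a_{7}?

-482

The ordinary generating function has denominator 1 + 3z + z^2 + z^3.
Iterating the recurrence: a_0,…,a_{7} = 3, -1, 2, -8, 23, -63, 174, -482.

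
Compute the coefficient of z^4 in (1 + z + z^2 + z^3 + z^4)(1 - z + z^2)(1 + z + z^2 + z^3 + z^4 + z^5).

4

(1 + z + z^2 + z^3 + z^4) has coefficients 1,1,1,1,1 for degrees 0…4.
(1 - z + z^2) has coefficients 1,-1,1,0,0 for degrees 0…4.
Finally multiplying by (1 + z + z^2 + z^3 + z^4 + z^5), the product of all factors after the first has coefficients 1,0,1,1,1 for degrees 0…4.
[z^4] = 1·1 + 1·1 + 1·1 + 1·0 + 1·1 = 4.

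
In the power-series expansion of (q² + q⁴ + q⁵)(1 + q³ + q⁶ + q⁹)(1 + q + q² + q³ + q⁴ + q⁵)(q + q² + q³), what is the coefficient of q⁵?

4

(q² + q⁴ + q⁵) has coefficients 0,0,1,0,1,1 for degrees 0…5.
(1 + q³ + q⁶ + q⁹) has coefficients 1,0,0,1,0,0 for degrees 0…5.
Multiplying by (1 + q + q² + q³ + q⁴ + q⁵) gives running coefficients 1,1,1,2,2,2 for degrees 0…5.
Finally multiplying by (q + q² + q³), the product of all factors after the first has coefficients 0,1,2,3,4,5 for degrees 0…5.
[q⁵] = 1·3 + 1·1 + 1·0 = 4.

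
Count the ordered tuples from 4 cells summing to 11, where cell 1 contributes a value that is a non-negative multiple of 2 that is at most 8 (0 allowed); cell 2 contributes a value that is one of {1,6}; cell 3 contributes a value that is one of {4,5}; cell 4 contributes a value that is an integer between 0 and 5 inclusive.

The generating function for the choices is (1 + q^2 + q^4 + q^6 + q^8)·(q + q^6)·(q^4 + q^5)·(1 + q + q^2 + q^3 + q^4 + q^5); the count is [q^11].
(1 + q^2 + q^4 + q^6 + q^8) has coefficients 1,0,1,0,1,0,1,0,1 for degrees 0…8.
(q + q^6) has coefficients 0,1,0,0,0,0,1,0,0,0,0,0 for degrees 0…11.
Multiplying by (q^4 + q^5) gives running coefficients 0,0,0,0,0,1,1,0,0,0,1,1 for degrees 0…11.
Finally multiplying by (1 + q + q^2 + q^3 + q^4 + q^5), the product of all factors after the first has coefficients 0,0,0,0,0,1,2,2,2,2,3,3 for degrees 0…11.
[q^11] = 1·3 + 1·2 + 1·2 + 1·1 + 1·0 = 8.

8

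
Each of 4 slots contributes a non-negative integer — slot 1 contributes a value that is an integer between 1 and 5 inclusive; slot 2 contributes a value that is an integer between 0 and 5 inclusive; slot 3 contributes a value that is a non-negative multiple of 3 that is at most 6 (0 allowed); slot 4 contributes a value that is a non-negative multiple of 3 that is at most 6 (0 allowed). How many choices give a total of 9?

The generating function for the choices is (z + z² + z³ + z⁴ + z⁵)·(1 + z + z² + z³ + z⁴ + z⁵)·(1 + z³ + z⁶)·(1 + z³ + z⁶); the count is [z⁹].
(z + z² + z³ + z⁴ + z⁵) has coefficients 0,1,1,1,1,1 for degrees 0…5.
(1 + z + z² + z³ + z⁴ + z⁵) has coefficients 1,1,1,1,1,1,0,0,0,0 for degrees 0…9.
Multiplying by (1 + z³ + z⁶) gives running coefficients 1,1,1,2,2,2,2,2,2,1 for degrees 0…9.
Finally multiplying by (1 + z³ + z⁶), the product of all factors after the first has coefficients 1,1,1,3,3,3,5,5,5,5 for degrees 0…9.
[z⁹] = 1·5 + 1·5 + 1·5 + 1·3 + 1·3 = 21.

21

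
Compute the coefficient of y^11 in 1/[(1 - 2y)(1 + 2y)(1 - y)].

1365

Partial fractions give a closed form: a_n = (1)·2^n + (1/3)·(-2)^n + (-1/3)·1^n.
At n = 11: a_11 = 1365.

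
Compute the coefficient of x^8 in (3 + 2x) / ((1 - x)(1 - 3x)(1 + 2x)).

21787

Partial fractions give a closed form: a_n = (-5/6)·1^n + (33/10)·3^n + (8/15)·(-2)^n.
At n = 8: a_8 = 21787.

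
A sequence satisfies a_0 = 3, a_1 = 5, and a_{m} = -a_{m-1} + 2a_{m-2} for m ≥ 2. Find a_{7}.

89

The ordinary generating function has denominator 1 + t - 2t^2.
Iterating the recurrence: a_0,…,a_{7} = 3, 5, 1, 9, -7, 25, -39, 89.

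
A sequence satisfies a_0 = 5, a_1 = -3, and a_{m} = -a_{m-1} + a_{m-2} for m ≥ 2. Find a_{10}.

The ordinary generating function has denominator 1 + z - z^2.
Iterating the recurrence: a_0,…,a_{10} = 5, -3, 8, -11, 19, -30, 49, -79, 128, -207, 335.

335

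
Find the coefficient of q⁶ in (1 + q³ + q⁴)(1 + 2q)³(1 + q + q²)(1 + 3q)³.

1836

(1 + q³ + q⁴) has coefficients 1,0,0,1,1 for degrees 0…4.
(1 + 2q)³ has coefficients 1,6,12,8,0,0,0 for degrees 0…6.
Multiplying by (1 + q + q²) gives running coefficients 1,7,19,26,20,8,0 for degrees 0…6.
Finally multiplying by (1 + 3q)³, the product of all factors after the first has coefficients 1,16,109,413,956,1403,1314 for degrees 0…6.
[q⁶] = 1·1314 + 1·413 + 1·109 = 1836.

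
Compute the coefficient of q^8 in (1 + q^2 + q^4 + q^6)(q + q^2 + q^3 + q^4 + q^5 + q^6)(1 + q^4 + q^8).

5

(1 + q^2 + q^4 + q^6) has coefficients 1,0,1,0,1,0,1 for degrees 0…6.
(q + q^2 + q^3 + q^4 + q^5 + q^6) has coefficients 0,1,1,1,1,1,1,0,0 for degrees 0…8.
Finally multiplying by (1 + q^4 + q^8), the product of all factors after the first has coefficients 0,1,1,1,1,2,2,1,1 for degrees 0…8.
[q^8] = 1·1 + 1·2 + 1·1 + 1·1 = 5.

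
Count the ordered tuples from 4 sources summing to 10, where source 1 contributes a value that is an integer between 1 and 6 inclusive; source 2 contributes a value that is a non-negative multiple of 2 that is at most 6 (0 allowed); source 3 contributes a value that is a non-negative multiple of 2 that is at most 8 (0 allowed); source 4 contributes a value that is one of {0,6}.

The generating function for the choices is (t + t² + t³ + t⁴ + t⁵ + t⁶)·(1 + t² + t⁴ + t⁶)·(1 + t² + t⁴ + t⁶ + t⁸)·(1 + t⁶); the count is [t¹⁰].
(t + t² + t³ + t⁴ + t⁵ + t⁶) has coefficients 0,1,1,1,1,1,1 for degrees 0…6.
(1 + t² + t⁴ + t⁶) has coefficients 1,0,1,0,1,0,1,0,0,0,0 for degrees 0…10.
Multiplying by (1 + t² + t⁴ + t⁶ + t⁸) gives running coefficients 1,0,2,0,3,0,4,0,4,0,3 for degrees 0…10.
Finally multiplying by (1 + t⁶), the product of all factors after the first has coefficients 1,0,2,0,3,0,5,0,6,0,6 for degrees 0…10.
[t¹⁰] = 1·0 + 1·6 + 1·0 + 1·5 + 1·0 + 1·3 = 14.

14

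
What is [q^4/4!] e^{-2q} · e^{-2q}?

The EGF product rule gives c_4 = Σ_{k_1+k_2=4} C(4; k_1,k_2) · ∏ g_i(k_i), where e^{-2q} gives (-2)^k; e^{-2q} gives (-2)^k.
g_1(k) for k = 0…4: 1, -2, 4, -8, 16.
g_2(k) for k = 0…4: 1, -2, 4, -8, 16.
c_4 = Σ_k C(4,k)·g_1(k)·g_2(4−k) = 1·1·16 + 4·(-2)·(-8) + 6·4·4 + 4·(-8)·(-2) + 1·16·1 = 16 + 64 + 96 + 64 + 16 = 256.

256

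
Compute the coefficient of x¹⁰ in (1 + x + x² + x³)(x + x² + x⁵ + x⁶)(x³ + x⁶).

4

(1 + x + x² + x³) has coefficients 1,1,1,1 for degrees 0…3.
(x + x² + x⁵ + x⁶) has coefficients 0,1,1,0,0,1,1,0,0,0,0 for degrees 0…10.
Finally multiplying by (x³ + x⁶), the product of all factors after the first has coefficients 0,0,0,0,1,1,0,1,2,1,0 for degrees 0…10.
[x¹⁰] = 1·0 + 1·1 + 1·2 + 1·1 = 4.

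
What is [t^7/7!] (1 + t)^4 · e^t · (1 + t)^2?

The EGF product rule gives c_7 = Σ_{k_1+k_2+k_3=7} C(7; k_1,k_2,k_3) · ∏ g_i(k_i), where (1+t)^4 gives the falling factorial (4)_k; e^t gives (1)^k; (1+t)^2 gives the falling factorial (2)_k.
g_1(k) for k = 0…7: 1, 4, 12, 24, 24, 0, 0, 0.
g_2(k) for k = 0…7: 1, 1, 1, 1, 1, 1, 1, 1.
g_3(k) for k = 0…7: 1, 2, 2, 0, 0, 0, 0, 0.
First combine the last two factors: h(k) = Σ_j C(k,j)·g_2(j)·g_3(k−j) for k = 0…7: 1, 3, 7, 13, 21, 31, 43, 57.
c_7 = Σ_k C(7,k)·g_1(k)·h(7−k) = 1·1·57 + 7·4·43 + 21·12·31 + 35·24·21 + 35·24·13 = 57 + 1204 + 7812 + 17640 + 10920 = 37633.

37633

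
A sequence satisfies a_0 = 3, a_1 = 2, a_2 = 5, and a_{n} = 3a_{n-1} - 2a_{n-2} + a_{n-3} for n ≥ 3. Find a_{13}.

67089

The ordinary generating function has denominator 1 - 3t + 2t^2 - t^3.
Iterating the recurrence: a_0,…,a_{13} = 3, 2, 5, 14, 34, 79, 183, 425, 988, 2297, 5340, 12414, 28859, 67089.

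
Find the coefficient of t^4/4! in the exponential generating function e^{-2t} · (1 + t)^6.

-56

The EGF product rule gives c_4 = Σ_{k_1+k_2=4} C(4; k_1,k_2) · ∏ g_i(k_i), where e^{-2t} gives (-2)^k; (1+t)^6 gives the falling factorial (6)_k.
g_1(k) for k = 0…4: 1, -2, 4, -8, 16.
g_2(k) for k = 0…4: 1, 6, 30, 120, 360.
c_4 = Σ_k C(4,k)·g_1(k)·g_2(4−k) = 1·1·360 + 4·(-2)·120 + 6·4·30 + 4·(-8)·6 + 1·16·1 = 360 − 960 + 720 − 192 + 16 = -56.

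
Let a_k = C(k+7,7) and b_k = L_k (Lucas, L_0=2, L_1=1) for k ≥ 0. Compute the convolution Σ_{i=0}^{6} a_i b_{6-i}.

This is [x^6] in the product of the two ordinary generating functions.
Σ = 1·18 + 8·11 + 36·7 + 120·4 + 330·3 + 792·1 + 1716·2 = 6052.

6052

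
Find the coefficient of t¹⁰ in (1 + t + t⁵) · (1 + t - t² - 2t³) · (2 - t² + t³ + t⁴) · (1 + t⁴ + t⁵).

10

(1 + t + t⁵) has coefficients 1,1,0,0,0,1 for degrees 0…5.
(1 + t - t² - 2t³) has coefficients 1,1,-1,-2,0,0,0,0,0,0,0 for degrees 0…10.
Multiplying by (2 - t² + t³ + t⁴) gives running coefficients 2,2,-3,-4,3,2,-3,-2,0,0,0 for degrees 0…10.
Finally multiplying by (1 + t⁴ + t⁵), the product of all factors after the first has coefficients 2,2,-3,-4,5,6,-4,-9,-1,5,-1 for degrees 0…10.
[t¹⁰] = 1·(-1) + 1·5 + 1·6 = 10.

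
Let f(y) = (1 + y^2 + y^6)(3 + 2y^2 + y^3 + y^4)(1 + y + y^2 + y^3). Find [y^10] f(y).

(1 + y^2 + y^6) has coefficients 1,0,1,0,0,0,1 for degrees 0…6.
(3 + 2y^2 + y^3 + y^4) has coefficients 3,0,2,1,1,0,0,0,0,0,0 for degrees 0…10.
Finally multiplying by (1 + y + y^2 + y^3), the product of all factors after the first has coefficients 3,3,5,6,4,4,2,1,0,0,0 for degrees 0…10.
[y^10] = 1·0 + 1·0 + 1·4 = 4.

4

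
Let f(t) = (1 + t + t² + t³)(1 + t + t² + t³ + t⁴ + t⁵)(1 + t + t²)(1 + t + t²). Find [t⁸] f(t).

(1 + t + t² + t³) has coefficients 1,1,1,1 for degrees 0…3.
(1 + t + t² + t³ + t⁴ + t⁵) has coefficients 1,1,1,1,1,1,0,0,0 for degrees 0…8.
Multiplying by (1 + t + t²) gives running coefficients 1,2,3,3,3,3,2,1,0 for degrees 0…8.
Finally multiplying by (1 + t + t²), the product of all factors after the first has coefficients 1,3,6,8,9,9,8,6,3 for degrees 0…8.
[t⁸] = 1·3 + 1·6 + 1·8 + 1·9 = 26.

26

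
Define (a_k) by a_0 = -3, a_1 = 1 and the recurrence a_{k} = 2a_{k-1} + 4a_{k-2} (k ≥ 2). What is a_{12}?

-798720

The ordinary generating function has denominator 1 - 2x - 4x^2.
Iterating the recurrence: a_0,…,a_{12} = -3, 1, -10, -16, -72, -208, -704, -2240, -7296, -23552, -76288, -246784, -798720.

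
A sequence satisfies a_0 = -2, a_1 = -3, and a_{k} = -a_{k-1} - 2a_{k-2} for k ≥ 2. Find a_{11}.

-25

The ordinary generating function has denominator 1 + x + 2x^2.
Iterating the recurrence: a_0,…,a_{11} = -2, -3, 7, -1, -13, 15, 11, -41, 19, 63, -101, -25.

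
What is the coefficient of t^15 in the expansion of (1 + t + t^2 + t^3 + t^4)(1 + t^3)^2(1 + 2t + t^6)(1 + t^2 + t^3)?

7

(1 + t + t^2 + t^3 + t^4) has coefficients 1,1,1,1,1 for degrees 0…4.
(1 + t^3)^2 has coefficients 1,0,0,2,0,0,1,0,0,0,0,0,0,0,0,0 for degrees 0…15.
Multiplying by (1 + 2t + t^6) gives running coefficients 1,2,0,2,4,0,2,2,0,2,0,0,1,0,0,0 for degrees 0…15.
Finally multiplying by (1 + t^2 + t^3), the product of all factors after the first has coefficients 1,2,1,5,6,2,8,6,2,6,2,2,3,0,1,1 for degrees 0…15.
[t^15] = 1·1 + 1·1 + 1·0 + 1·3 + 1·2 = 7.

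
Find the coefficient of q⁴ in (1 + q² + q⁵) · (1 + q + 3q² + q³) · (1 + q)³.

22

(1 + q² + q⁵) has coefficients 1,0,1,0,0 for degrees 0…4.
(1 + q + 3q² + q³) has coefficients 1,1,3,1,0 for degrees 0…4.
Finally multiplying by (1 + q)³, the product of all factors after the first has coefficients 1,4,9,14,13 for degrees 0…4.
[q⁴] = 1·13 + 1·9 = 22.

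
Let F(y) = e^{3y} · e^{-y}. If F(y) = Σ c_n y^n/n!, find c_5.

The EGF product rule gives c_5 = Σ_{k_1+k_2=5} C(5; k_1,k_2) · ∏ g_i(k_i), where e^{3y} gives (3)^k; e^{-y} gives (-1)^k.
g_1(k) for k = 0…5: 1, 3, 9, 27, 81, 243.
g_2(k) for k = 0…5: 1, -1, 1, -1, 1, -1.
c_5 = Σ_k C(5,k)·g_1(k)·g_2(5−k) = 1·1·(-1) + 5·3·1 + 10·9·(-1) + 10·27·1 + 5·81·(-1) + 1·243·1 = −1 + 15 − 90 + 270 − 405 + 243 = 32.

32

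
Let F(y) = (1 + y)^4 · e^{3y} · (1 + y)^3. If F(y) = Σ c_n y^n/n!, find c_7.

The EGF product rule gives c_7 = Σ_{k_1+k_2+k_3=7} C(7; k_1,k_2,k_3) · ∏ g_i(k_i), where (1+y)^4 gives the falling factorial (4)_k; e^{3y} gives (3)^k; (1+y)^3 gives the falling factorial (3)_k.
g_1(k) for k = 0…7: 1, 4, 12, 24, 24, 0, 0, 0.
g_2(k) for k = 0…7: 1, 3, 9, 27, 81, 243, 729, 2187.
g_3(k) for k = 0…7: 1, 3, 6, 6, 0, 0, 0, 0.
First combine the last two factors: h(k) = Σ_j C(k,j)·g_2(j)·g_3(k−j) for k = 0…7: 1, 6, 33, 168, 801, 3618, 15633, 65124.
c_7 = Σ_k C(7,k)·g_1(k)·h(7−k) = 1·1·65124 + 7·4·15633 + 21·12·3618 + 35·24·801 + 35·24·168 = 65124 + 437724 + 911736 + 672840 + 141120 = 2228544.

2228544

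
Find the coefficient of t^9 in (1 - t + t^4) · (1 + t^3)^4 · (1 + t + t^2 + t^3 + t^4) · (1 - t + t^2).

12

(1 - t + t^4) has coefficients 1,-1,0,0,1 for degrees 0…4.
(1 + t^3)^4 has coefficients 1,0,0,4,0,0,6,0,0,4 for degrees 0…9.
Multiplying by (1 + t + t^2 + t^3 + t^4) gives running coefficients 1,1,1,5,5,4,10,10,6,10 for degrees 0…9.
Finally multiplying by (1 - t + t^2), the product of all factors after the first has coefficients 1,0,1,5,1,4,11,4,6,14 for degrees 0…9.
[t^9] = 1·14 − 1·6 + 1·4 = 12.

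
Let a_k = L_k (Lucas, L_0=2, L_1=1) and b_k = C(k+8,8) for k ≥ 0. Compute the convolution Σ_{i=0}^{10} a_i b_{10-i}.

227971

Write out a_i and b_{10-i} for i = 0,…,10 and sum the products.
Σ = 2·43758 + 1·24310 + 3·12870 + 4·6435 + 7·3003 + 11·1287 + 18·495 + 29·165 + 47·45 + 76·9 + 123·1 = 227971.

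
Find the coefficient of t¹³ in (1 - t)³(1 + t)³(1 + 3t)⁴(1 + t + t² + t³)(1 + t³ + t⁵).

(1 - t)³ has coefficients 1,-3,3,-1 for degrees 0…3.
(1 + t)³ has coefficients 1,3,3,1,0,0,0,0,0,0,0,0,0,0 for degrees 0…13.
Multiplying by (1 + 3t)⁴ gives running coefficients 1,15,93,307,579,621,351,81,0,0,0,0,0,0 for degrees 0…13.
Multiplying by (1 + t + t² + t³) gives running coefficients 1,16,109,416,994,1600,1858,1632,1053,432,81,0,0,0 for degrees 0…13.
Finally multiplying by (1 + t³ + t⁵), the product of all factors after the first has coefficients 1,16,109,417,1010,1710,2290,2735,3069,3284,3313,2911,2064,1134 for degrees 0…13.
[t¹³] = 1·1134 − 3·2064 + 3·2911 − 1·3313 = 362.

362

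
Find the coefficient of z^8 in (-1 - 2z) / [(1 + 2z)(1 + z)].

-1

The denominator gives the recurrence a_n = −3a_(n−1) − 2a_(n−2) for n ≥ 2; the numerator fixes a_0 = -1, a_1 = 1.
Iterating: -1, 1, -1, 1, -1, 1, -1, 1, -1, so a_8 = -1.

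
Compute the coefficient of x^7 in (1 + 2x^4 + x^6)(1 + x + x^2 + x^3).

3

(1 + 2x^4 + x^6) has coefficients 1,0,0,0,2,0,1 for degrees 0…6.
(1 + x + x^2 + x^3) has coefficients 1,1,1,1,0,0,0,0 for degrees 0…7.
[x^7] = 1·0 + 2·1 + 1·1 = 3.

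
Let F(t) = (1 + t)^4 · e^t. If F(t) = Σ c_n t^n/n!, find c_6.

1045

The EGF product rule gives c_6 = Σ_{k_1+k_2=6} C(6; k_1,k_2) · ∏ g_i(k_i), where (1+t)^4 gives the falling factorial (4)_k; e^t gives (1)^k.
g_1(k) for k = 0…6: 1, 4, 12, 24, 24, 0, 0.
g_2(k) for k = 0…6: 1, 1, 1, 1, 1, 1, 1.
c_6 = Σ_k C(6,k)·g_1(k)·g_2(6−k) = 1·1·1 + 6·4·1 + 15·12·1 + 20·24·1 + 15·24·1 = 1 + 24 + 180 + 480 + 360 = 1045.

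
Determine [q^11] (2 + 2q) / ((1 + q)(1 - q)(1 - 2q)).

Partial fractions give a closed form: a_n = (-2)·1^n + (4)·2^n.
At n = 11: a_11 = 8190.

8190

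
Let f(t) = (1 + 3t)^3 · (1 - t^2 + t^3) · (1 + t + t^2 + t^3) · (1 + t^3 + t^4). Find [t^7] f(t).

(1 + 3t)^3 has coefficients 1,9,27,27 for degrees 0…3.
(1 - t^2 + t^3) has coefficients 1,0,-1,1,0,0,0,0 for degrees 0…7.
Multiplying by (1 + t + t^2 + t^3) gives running coefficients 1,1,0,1,0,0,1,0 for degrees 0…7.
Finally multiplying by (1 + t^3 + t^4), the product of all factors after the first has coefficients 1,1,0,2,2,1,2,1 for degrees 0…7.
[t^7] = 1·1 + 9·2 + 27·1 + 27·2 = 100.

100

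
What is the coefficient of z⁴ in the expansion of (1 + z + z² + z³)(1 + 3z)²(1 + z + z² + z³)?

(1 + z + z² + z³) has coefficients 1,1,1,1 for degrees 0…3.
(1 + 3z)² has coefficients 1,6,9,0,0 for degrees 0…4.
Finally multiplying by (1 + z + z² + z³), the product of all factors after the first has coefficients 1,7,16,16,15 for degrees 0…4.
[z⁴] = 1·15 + 1·16 + 1·16 + 1·7 = 54.

54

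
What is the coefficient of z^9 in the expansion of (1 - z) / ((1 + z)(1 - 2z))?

Partial fractions give a closed form: a_n = (2/3)·(-1)^n + (1/3)·2^n.
At n = 9: a_9 = 170.

170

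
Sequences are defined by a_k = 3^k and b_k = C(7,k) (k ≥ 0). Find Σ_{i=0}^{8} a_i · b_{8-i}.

49152

The convolution is the x^8 coefficient of A(x)B(x).
Σ = 1·0 + 3·1 + 9·7 + 27·21 + 81·35 + 243·35 + 729·21 + 2187·7 + 6561·1 = 49152.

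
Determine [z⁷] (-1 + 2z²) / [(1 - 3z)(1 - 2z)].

-4975

The denominator gives the recurrence a_n = 5a_(n−1) − 6a_(n−2) for n ≥ 3; the numerator fixes a_0 = -1, a_1 = -5, a_2 = -17.
Iterating: -1, -5, -17, -55, -173, -535, -1637, -4975, so a_7 = -4975.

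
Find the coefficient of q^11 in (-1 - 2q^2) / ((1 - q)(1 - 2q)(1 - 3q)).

The denominator gives the recurrence a_n = 6a_(n−1) − 11a_(n−2) + 6a_(n−3) for n ≥ 3; the numerator fixes a_0 = -1, a_1 = -6, a_2 = -27.
Iterating: -1, -6, -27, -102, -351, -1146, -3627, -11262, -34551, -105186, -318627, -962022, so a_11 = -962022.

-962022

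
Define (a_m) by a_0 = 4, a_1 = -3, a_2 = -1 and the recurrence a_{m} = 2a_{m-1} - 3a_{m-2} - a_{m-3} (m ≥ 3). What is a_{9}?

The ordinary generating function has denominator 1 - 2q + 3q^2 + q^3.
Iterating the recurrence: a_0,…,a_{9} = 4, -3, -1, 3, 12, 16, -7, -74, -143, -57.

-57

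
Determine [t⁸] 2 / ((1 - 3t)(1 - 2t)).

Partial fractions give a closed form: a_n = (6)·3^n + (-4)·2^n.
At n = 8: a_8 = 38342.

38342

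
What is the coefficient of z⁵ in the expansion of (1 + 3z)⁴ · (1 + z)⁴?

(1 + 3z)⁴ has coefficients 1,12,54,108,81 for degrees 0…4.
(1 + z)⁴ has coefficients 1,4,6,4,1,0 for degrees 0…5.
[z⁵] = 1·0 + 12·1 + 54·4 + 108·6 + 81·4 = 1200.

1200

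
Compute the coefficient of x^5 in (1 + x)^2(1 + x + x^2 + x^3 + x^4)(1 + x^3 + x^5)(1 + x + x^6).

15

(1 + x)^2 has coefficients 1,2,1 for degrees 0…2.
(1 + x + x^2 + x^3 + x^4) has coefficients 1,1,1,1,1,0 for degrees 0…5.
Multiplying by (1 + x^3 + x^5) gives running coefficients 1,1,1,2,2,2 for degrees 0…5.
Finally multiplying by (1 + x + x^6), the product of all factors after the first has coefficients 1,2,2,3,4,4 for degrees 0…5.
[x^5] = 1·4 + 2·4 + 1·3 = 15.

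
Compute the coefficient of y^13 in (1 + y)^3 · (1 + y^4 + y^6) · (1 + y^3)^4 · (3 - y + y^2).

(1 + y)^3 has coefficients 1,3,3,1 for degrees 0…3.
(1 + y^4 + y^6) has coefficients 1,0,0,0,1,0,1,0,0,0,0,0,0,0 for degrees 0…13.
Multiplying by (1 + y^3)^4 gives running coefficients 1,0,0,4,1,0,7,4,0,8,6,0,7,4 for degrees 0…13.
Finally multiplying by (3 - y + y^2), the product of all factors after the first has coefficients 3,-1,1,12,-1,3,22,5,3,28,10,2,27,5 for degrees 0…13.
[y^13] = 1·5 + 3·27 + 3·2 + 1·10 = 102.

102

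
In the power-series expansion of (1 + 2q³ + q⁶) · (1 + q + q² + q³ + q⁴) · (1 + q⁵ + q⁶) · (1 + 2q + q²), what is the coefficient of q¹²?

(1 + 2q³ + q⁶) has coefficients 1,0,0,2,0,0,1 for degrees 0…6.
(1 + q + q² + q³ + q⁴) has coefficients 1,1,1,1,1,0,0,0,0,0,0,0,0 for degrees 0…12.
Multiplying by (1 + q⁵ + q⁶) gives running coefficients 1,1,1,1,1,1,2,2,2,2,1,0,0 for degrees 0…12.
Finally multiplying by (1 + 2q + q²), the product of all factors after the first has coefficients 1,3,4,4,4,4,5,7,8,8,7,4,1 for degrees 0…12.
[q¹²] = 1·1 + 2·8 + 1·5 = 22.

22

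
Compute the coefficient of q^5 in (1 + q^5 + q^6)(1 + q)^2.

(1 + q^5 + q^6) has coefficients 1,0,0,0,0,1 for degrees 0…5.
(1 + q)^2 has coefficients 1,2,1,0,0,0 for degrees 0…5.
[q^5] = 1·0 + 1·1 = 1.

1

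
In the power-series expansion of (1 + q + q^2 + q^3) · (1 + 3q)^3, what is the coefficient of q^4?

63

(1 + q + q^2 + q^3) has coefficients 1,1,1,1 for degrees 0…3.
(1 + 3q)^3 has coefficients 1,9,27,27,0 for degrees 0…4.
[q^4] = 1·0 + 1·27 + 1·27 + 1·9 = 63.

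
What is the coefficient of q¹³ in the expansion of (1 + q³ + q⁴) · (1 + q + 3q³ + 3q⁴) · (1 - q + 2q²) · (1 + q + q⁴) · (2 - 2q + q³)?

(1 + q³ + q⁴) has coefficients 1,0,0,1,1 for degrees 0…4.
(1 + q + 3q³ + 3q⁴) has coefficients 1,1,0,3,3,0,0,0,0,0,0,0,0,0 for degrees 0…13.
Multiplying by (1 - q + 2q²) gives running coefficients 1,0,1,5,0,3,6,0,0,0,0,0,0,0 for degrees 0…13.
Multiplying by (1 + q + q⁴) gives running coefficients 1,1,1,6,6,3,10,11,0,3,6,0,0,0 for degrees 0…13.
Finally multiplying by (2 - 2q + q³), the product of all factors after the first has coefficients 2,0,0,11,1,-5,20,8,-19,16,17,-12,3,6 for degrees 0…13.
[q¹³] = 1·6 + 1·17 + 1·16 = 39.

39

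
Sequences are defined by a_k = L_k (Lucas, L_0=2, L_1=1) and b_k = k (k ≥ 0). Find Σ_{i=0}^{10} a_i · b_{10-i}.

507

Write out a_i and b_{10-i} for i = 0,…,10 and sum the products.
Σ = 2·10 + 1·9 + 3·8 + 4·7 + 7·6 + 11·5 + 18·4 + 29·3 + 47·2 + 76·1 + 123·0 = 507.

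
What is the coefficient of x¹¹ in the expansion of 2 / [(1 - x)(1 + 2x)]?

Partial fractions give a closed form: a_n = (2/3)·1^n + (4/3)·(-2)^n.
At n = 11: a_11 = -2730.

-2730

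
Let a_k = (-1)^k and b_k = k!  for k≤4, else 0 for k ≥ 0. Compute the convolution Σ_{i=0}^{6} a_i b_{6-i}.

20

This is [x^6] in the product of the two ordinary generating functions.
Σ = 1·0 − 1·0 + 1·24 − 1·6 + 1·2 − 1·1 + 1·1 = 20.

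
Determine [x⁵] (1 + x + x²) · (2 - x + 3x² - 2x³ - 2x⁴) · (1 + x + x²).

-5

(1 + x + x²) has coefficients 1,1,1 for degrees 0…2.
(2 - x + 3x² - 2x³ - 2x⁴) has coefficients 2,-1,3,-2,-2,0 for degrees 0…5.
Finally multiplying by (1 + x + x²), the product of all factors after the first has coefficients 2,1,4,0,-1,-4 for degrees 0…5.
[x⁵] = 1·(-4) + 1·(-1) + 1·0 = -5.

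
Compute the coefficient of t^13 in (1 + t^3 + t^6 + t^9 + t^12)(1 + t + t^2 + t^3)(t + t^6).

(1 + t^3 + t^6 + t^9 + t^12) has coefficients 1,0,0,1,0,0,1,0,0,1,0,0,1 for degrees 0…12.
(1 + t + t^2 + t^3) has coefficients 1,1,1,1,0,0,0,0,0,0,0,0,0,0 for degrees 0…13.
Finally multiplying by (t + t^6), the product of all factors after the first has coefficients 0,1,1,1,1,0,1,1,1,1,0,0,0,0 for degrees 0…13.
[t^13] = 1·0 + 1·0 + 1·1 + 1·1 + 1·1 = 3.

3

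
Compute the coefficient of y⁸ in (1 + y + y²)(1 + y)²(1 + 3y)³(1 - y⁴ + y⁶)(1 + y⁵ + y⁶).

46

(1 + y + y²) has coefficients 1,1,1 for degrees 0…2.
(1 + y)² has coefficients 1,2,1,0,0,0,0,0,0 for degrees 0…8.
Multiplying by (1 + 3y)³ gives running coefficients 1,11,46,90,81,27,0,0,0 for degrees 0…8.
Multiplying by (1 - y⁴ + y⁶) gives running coefficients 1,11,46,90,80,16,-45,-79,-35 for degrees 0…8.
Finally multiplying by (1 + y⁵ + y⁶), the product of all factors after the first has coefficients 1,11,46,90,80,17,-33,-22,101 for degrees 0…8.
[y⁸] = 1·101 + 1·(-22) + 1·(-33) = 46.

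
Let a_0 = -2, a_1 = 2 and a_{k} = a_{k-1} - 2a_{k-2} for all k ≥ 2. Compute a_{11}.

2

The ordinary generating function has denominator 1 - x + 2x^2.
Iterating the recurrence: a_0,…,a_{11} = -2, 2, 6, 2, -10, -14, 6, 34, 22, -46, -90, 2.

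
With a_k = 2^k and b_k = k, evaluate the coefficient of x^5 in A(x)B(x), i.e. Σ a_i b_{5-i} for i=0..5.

The convolution is the t^5 coefficient of A(t)B(t).
Σ = 1·5 + 2·4 + 4·3 + 8·2 + 16·1 + 32·0 = 57.

57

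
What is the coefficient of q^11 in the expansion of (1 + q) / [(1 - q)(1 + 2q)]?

-682

The denominator gives the recurrence a_n = −a_(n−1) + 2a_(n−2) for n ≥ 2; the numerator fixes a_0 = 1, a_1 = 0.
Iterating: 1, 0, 2, -2, 6, -10, 22, -42, 86, -170, 342, -682, so a_11 = -682.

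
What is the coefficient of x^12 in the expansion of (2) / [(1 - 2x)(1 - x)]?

16382

Partial fractions give a closed form: a_n = (4)·2^n + (-2)·1^n.
At n = 12: a_12 = 16382.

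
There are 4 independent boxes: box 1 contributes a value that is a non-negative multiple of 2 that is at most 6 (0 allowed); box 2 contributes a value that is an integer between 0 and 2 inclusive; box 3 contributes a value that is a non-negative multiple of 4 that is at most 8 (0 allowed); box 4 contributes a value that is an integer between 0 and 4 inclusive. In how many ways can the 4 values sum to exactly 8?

15

The generating function for the choices is (1 + q^2 + q^4 + q^6)·(1 + q + q^2)·(1 + q^4 + q^8)·(1 + q + q^2 + q^3 + q^4); the count is [q^8].
(1 + q^2 + q^4 + q^6) has coefficients 1,0,1,0,1,0,1 for degrees 0…6.
(1 + q + q^2) has coefficients 1,1,1,0,0,0,0,0,0 for degrees 0…8.
Multiplying by (1 + q^4 + q^8) gives running coefficients 1,1,1,0,1,1,1,0,1 for degrees 0…8.
Finally multiplying by (1 + q + q^2 + q^3 + q^4), the product of all factors after the first has coefficients 1,2,3,3,4,4,4,3,4 for degrees 0…8.
[q^8] = 1·4 + 1·4 + 1·4 + 1·3 = 15.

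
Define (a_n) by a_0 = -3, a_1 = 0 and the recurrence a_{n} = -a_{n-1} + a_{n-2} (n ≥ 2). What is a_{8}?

The ordinary generating function has denominator 1 + y - y^2.
Iterating the recurrence: a_0,…,a_{8} = -3, 0, -3, 3, -6, 9, -15, 24, -39.

-39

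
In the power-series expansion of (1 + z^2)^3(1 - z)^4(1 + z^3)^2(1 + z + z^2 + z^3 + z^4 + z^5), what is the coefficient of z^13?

-21

(1 + z^2)^3 has coefficients 1,0,3,0,3,0,1 for degrees 0…6.
(1 - z)^4 has coefficients 1,-4,6,-4,1,0,0,0,0,0,0,0,0,0 for degrees 0…13.
Multiplying by (1 + z^3)^2 gives running coefficients 1,-4,6,-2,-7,12,-7,-2,6,-4,1,0,0,0 for degrees 0…13.
Finally multiplying by (1 + z + z^2 + z^3 + z^4 + z^5), the product of all factors after the first has coefficients 1,-3,3,1,-6,6,-2,0,0,-2,6,-6,1,3 for degrees 0…13.
[z^13] = 1·3 + 3·(-6) + 3·(-2) + 1·0 = -21.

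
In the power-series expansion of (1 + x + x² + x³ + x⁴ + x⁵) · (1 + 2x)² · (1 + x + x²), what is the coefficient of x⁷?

(1 + x + x² + x³ + x⁴ + x⁵) has coefficients 1,1,1,1,1,1 for degrees 0…5.
(1 + 2x)² has coefficients 1,4,4,0,0,0,0,0 for degrees 0…7.
Finally multiplying by (1 + x + x²), the product of all factors after the first has coefficients 1,5,9,8,4,0,0,0 for degrees 0…7.
[x⁷] = 1·0 + 1·0 + 1·0 + 1·4 + 1·8 + 1·9 = 21.

21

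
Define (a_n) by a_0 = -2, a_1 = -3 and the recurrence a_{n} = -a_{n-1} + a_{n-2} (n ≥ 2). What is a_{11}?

-157

The ordinary generating function has denominator 1 + y - y^2.
Iterating the recurrence: a_0,…,a_{11} = -2, -3, 1, -4, 5, -9, 14, -23, 37, -60, 97, -157.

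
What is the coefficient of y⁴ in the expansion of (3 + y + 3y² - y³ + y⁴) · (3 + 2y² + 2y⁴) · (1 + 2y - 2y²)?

(3 + y + 3y² - y³ + y⁴) has coefficients 3,1,3,-1,1 for degrees 0…4.
(3 + 2y² + 2y⁴) has coefficients 3,0,2,0,2 for degrees 0…4.
Finally multiplying by (1 + 2y - 2y²), the product of all factors after the first has coefficients 3,6,-4,4,-2 for degrees 0…4.
[y⁴] = 3·(-2) + 1·4 + 3·(-4) − 1·6 + 1·3 = -17.

-17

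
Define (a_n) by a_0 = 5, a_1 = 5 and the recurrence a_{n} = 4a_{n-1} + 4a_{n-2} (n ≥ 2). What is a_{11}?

53744640

The ordinary generating function has denominator 1 - 4t - 4t^2.
Iterating the recurrence: a_0,…,a_{11} = 5, 5, 40, 180, 880, 4240, 20480, 98880, 477440, 2305280, 11130880, 53744640.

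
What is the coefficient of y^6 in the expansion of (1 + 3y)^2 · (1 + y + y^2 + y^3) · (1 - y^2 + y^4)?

1

(1 + 3y)^2 has coefficients 1,6,9 for degrees 0…2.
(1 + y + y^2 + y^3) has coefficients 1,1,1,1,0,0,0 for degrees 0…6.
Finally multiplying by (1 - y^2 + y^4), the product of all factors after the first has coefficients 1,1,0,0,0,0,1 for degrees 0…6.
[y^6] = 1·1 + 6·0 + 9·0 = 1.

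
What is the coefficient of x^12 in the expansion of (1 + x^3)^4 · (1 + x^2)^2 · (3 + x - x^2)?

(1 + x^3)^4 has coefficients 1,0,0,4,0,0,6,0,0,4,0,0,1 for degrees 0…12.
(1 + x^2)^2 has coefficients 1,0,2,0,1,0,0,0,0,0,0,0,0 for degrees 0…12.
Finally multiplying by (3 + x - x^2), the product of all factors after the first has coefficients 3,1,5,2,1,1,-1,0,0,0,0,0,0 for degrees 0…12.
[x^12] = 1·0 + 4·0 + 6·(-1) + 4·2 + 1·3 = 5.

5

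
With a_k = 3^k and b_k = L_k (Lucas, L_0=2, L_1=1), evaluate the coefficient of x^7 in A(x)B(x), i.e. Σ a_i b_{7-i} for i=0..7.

6527

This is [x^7] in the product of the two ordinary generating functions.
Σ = 1·29 + 3·18 + 9·11 + 27·7 + 81·4 + 243·3 + 729·1 + 2187·2 = 6527.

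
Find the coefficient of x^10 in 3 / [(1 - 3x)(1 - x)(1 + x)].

Partial fractions give a closed form: a_n = (27/8)·3^n + (-3/4)·1^n + (3/8)·(-1)^n.
At n = 10: a_10 = 199290.

199290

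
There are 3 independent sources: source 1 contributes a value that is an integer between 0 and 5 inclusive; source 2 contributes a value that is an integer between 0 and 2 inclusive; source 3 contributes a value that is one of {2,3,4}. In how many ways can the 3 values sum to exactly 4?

The generating function for the choices is (1 + q + q² + q³ + q⁴ + q⁵)·(1 + q + q²)·(q² + q³ + q⁴); the count is [q⁴].
(1 + q + q² + q³ + q⁴ + q⁵) has coefficients 1,1,1,1,1 for degrees 0…4.
(1 + q + q²) has coefficients 1,1,1,0,0 for degrees 0…4.
Finally multiplying by (q² + q³ + q⁴), the product of all factors after the first has coefficients 0,0,1,2,3 for degrees 0…4.
[q⁴] = 1·3 + 1·2 + 1·1 + 1·0 + 1·0 = 6.

6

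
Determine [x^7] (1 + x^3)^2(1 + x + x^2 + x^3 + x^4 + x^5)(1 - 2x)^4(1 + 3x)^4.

-912

(1 + x^3)^2 has coefficients 1,0,0,2,0,0,1 for degrees 0…6.
(1 + x + x^2 + x^3 + x^4 + x^5) has coefficients 1,1,1,1,1,1,0,0 for degrees 0…7.
Multiplying by (1 - 2x)^4 gives running coefficients 1,-7,17,-15,1,1,0,8 for degrees 0…7.
Finally multiplying by (1 + 3x)^4, the product of all factors after the first has coefficients 1,5,-13,-81,64,472,-177,-1045 for degrees 0…7.
[x^7] = 1·(-1045) + 2·64 + 1·5 = -912.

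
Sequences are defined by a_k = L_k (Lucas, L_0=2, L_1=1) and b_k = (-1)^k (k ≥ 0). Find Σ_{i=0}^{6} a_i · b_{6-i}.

This is [x^6] in the product of the two ordinary generating functions.
Σ = 2·1 + 1·(-1) + 3·1 + 4·(-1) + 7·1 + 11·(-1) + 18·1 = 14.

14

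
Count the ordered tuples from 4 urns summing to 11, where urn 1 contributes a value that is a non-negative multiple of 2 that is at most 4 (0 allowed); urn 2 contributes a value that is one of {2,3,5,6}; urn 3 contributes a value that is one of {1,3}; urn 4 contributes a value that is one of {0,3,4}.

The generating function for the choices is (1 + t^2 + t^4)·(t^2 + t^3 + t^5 + t^6)·(t + t^3)·(1 + t^3 + t^4); the count is [t^11].
(1 + t^2 + t^4) has coefficients 1,0,1,0,1 for degrees 0…4.
(t^2 + t^3 + t^5 + t^6) has coefficients 0,0,1,1,0,1,1,0,0,0,0,0 for degrees 0…11.
Multiplying by (t + t^3) gives running coefficients 0,0,0,1,1,1,2,1,1,1,0,0 for degrees 0…11.
Finally multiplying by (1 + t^3 + t^4), the product of all factors after the first has coefficients 0,0,0,1,1,1,3,3,3,4,3,2 for degrees 0…11.
[t^11] = 1·2 + 1·4 + 1·3 = 9.

9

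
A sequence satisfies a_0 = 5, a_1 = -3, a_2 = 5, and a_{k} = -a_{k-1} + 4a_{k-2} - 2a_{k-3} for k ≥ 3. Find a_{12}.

The ordinary generating function has denominator 1 + t - 4t^2 + 2t^3.
Iterating the recurrence: a_0,…,a_{12} = 5, -3, 5, -27, 53, -171, 437, -1227, 3317, -9099, 24821, -67851, 185333.

185333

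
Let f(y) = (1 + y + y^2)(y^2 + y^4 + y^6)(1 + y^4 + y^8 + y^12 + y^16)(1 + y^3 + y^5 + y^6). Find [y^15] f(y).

9

(1 + y + y^2) has coefficients 1,1,1 for degrees 0…2.
(y^2 + y^4 + y^6) has coefficients 0,0,1,0,1,0,1,0,0,0,0,0,0,0,0,0 for degrees 0…15.
Multiplying by (1 + y^4 + y^8 + y^12 + y^16) gives running coefficients 0,0,1,0,1,0,2,0,1,0,2,0,1,0,2,0 for degrees 0…15.
Finally multiplying by (1 + y^3 + y^5 + y^6), the product of all factors after the first has coefficients 0,0,1,0,1,1,2,2,2,3,3,3,3,3,3,3 for degrees 0…15.
[y^15] = 1·3 + 1·3 + 1·3 = 9.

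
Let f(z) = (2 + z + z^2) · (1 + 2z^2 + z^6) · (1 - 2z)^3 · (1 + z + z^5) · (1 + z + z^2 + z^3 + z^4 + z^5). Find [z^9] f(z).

(2 + z + z^2) has coefficients 2,1,1 for degrees 0…2.
(1 + 2z^2 + z^6) has coefficients 1,0,2,0,0,0,1,0,0,0 for degrees 0…9.
Multiplying by (1 - 2z)^3 gives running coefficients 1,-6,14,-20,24,-16,1,-6,12,-8 for degrees 0…9.
Multiplying by (1 + z + z^5) gives running coefficients 1,-5,8,-6,4,9,-21,9,-14,28 for degrees 0…9.
Finally multiplying by (1 + z + z^2 + z^3 + z^4 + z^5), the product of all factors after the first has coefficients 1,-4,4,-2,2,11,-11,3,-19,15 for degrees 0…9.
[z^9] = 2·15 + 1·(-19) + 1·3 = 14.

14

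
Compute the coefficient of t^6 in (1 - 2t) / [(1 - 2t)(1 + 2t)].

64

Partial fractions give a closed form: a_n = (1)·(-2)^n.
At n = 6: a_6 = 64.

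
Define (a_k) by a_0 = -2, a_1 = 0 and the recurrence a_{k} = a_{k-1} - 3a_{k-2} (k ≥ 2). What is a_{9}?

The ordinary generating function has denominator 1 - y + 3y^2.
Iterating the recurrence: a_0,…,a_{9} = -2, 0, 6, 6, -12, -30, 6, 96, 78, -210.

-210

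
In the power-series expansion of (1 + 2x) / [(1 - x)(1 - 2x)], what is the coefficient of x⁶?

253

Partial fractions give a closed form: a_n = (-3)·1^n + (4)·2^n.
At n = 6: a_6 = 253.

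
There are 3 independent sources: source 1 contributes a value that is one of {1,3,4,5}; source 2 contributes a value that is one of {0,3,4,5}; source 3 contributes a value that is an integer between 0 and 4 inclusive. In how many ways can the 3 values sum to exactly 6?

7

The generating function for the choices is (q + q^3 + q^4 + q^5)·(1 + q^3 + q^4 + q^5)·(1 + q + q^2 + q^3 + q^4); the count is [q^6].
(q + q^3 + q^4 + q^5) has coefficients 0,1,0,1,1,1 for degrees 0…5.
(1 + q^3 + q^4 + q^5) has coefficients 1,0,0,1,1,1,0 for degrees 0…6.
Finally multiplying by (1 + q + q^2 + q^3 + q^4), the product of all factors after the first has coefficients 1,1,1,2,3,3,3 for degrees 0…6.
[q^6] = 1·3 + 1·2 + 1·1 + 1·1 = 7.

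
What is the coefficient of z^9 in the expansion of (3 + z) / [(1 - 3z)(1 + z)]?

The denominator gives the recurrence a_n = 2a_(n−1) + 3a_(n−2) for n ≥ 2; the numerator fixes a_0 = 3, a_1 = 7.
Iterating: 3, 7, 23, 67, 203, 607, 1823, 5467, 16403, 49207, so a_9 = 49207.

49207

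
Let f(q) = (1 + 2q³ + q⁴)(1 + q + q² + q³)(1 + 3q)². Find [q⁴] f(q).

(1 + 2q³ + q⁴) has coefficients 1,0,0,2,1 for degrees 0…4.
(1 + q + q² + q³) has coefficients 1,1,1,1,0 for degrees 0…4.
Finally multiplying by (1 + 3q)², the product of all factors after the first has coefficients 1,7,16,16,15 for degrees 0…4.
[q⁴] = 1·15 + 2·7 + 1·1 = 30.

30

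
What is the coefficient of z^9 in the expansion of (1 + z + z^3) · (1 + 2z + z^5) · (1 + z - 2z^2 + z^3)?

(1 + z + z^3) has coefficients 1,1,0,1 for degrees 0…3.
(1 + 2z + z^5) has coefficients 1,2,0,0,0,1,0,0,0,0 for degrees 0…9.
Finally multiplying by (1 + z - 2z^2 + z^3), the product of all factors after the first has coefficients 1,3,0,-3,2,1,1,-2,1,0 for degrees 0…9.
[z^9] = 1·0 + 1·1 + 1·1 = 2.

2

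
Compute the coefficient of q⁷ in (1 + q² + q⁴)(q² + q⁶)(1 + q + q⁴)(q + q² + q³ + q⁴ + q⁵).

(1 + q² + q⁴) has coefficients 1,0,1,0,1 for degrees 0…4.
(q² + q⁶) has coefficients 0,0,1,0,0,0,1,0 for degrees 0…7.
Multiplying by (1 + q + q⁴) gives running coefficients 0,0,1,1,0,0,2,1 for degrees 0…7.
Finally multiplying by (q + q² + q³ + q⁴ + q⁵), the product of all factors after the first has coefficients 0,0,0,1,2,2,2,4 for degrees 0…7.
[q⁷] = 1·4 + 1·2 + 1·1 = 7.

7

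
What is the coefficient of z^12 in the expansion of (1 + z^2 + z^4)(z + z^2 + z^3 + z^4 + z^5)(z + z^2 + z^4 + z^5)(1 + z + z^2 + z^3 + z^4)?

(1 + z^2 + z^4) has coefficients 1,0,1,0,1 for degrees 0…4.
(z + z^2 + z^3 + z^4 + z^5) has coefficients 0,1,1,1,1,1,0,0,0,0,0,0,0 for degrees 0…12.
Multiplying by (z + z^2 + z^4 + z^5) gives running coefficients 0,0,1,2,2,3,4,3,2,2,1,0,0 for degrees 0…12.
Finally multiplying by (1 + z + z^2 + z^3 + z^4), the product of all factors after the first has coefficients 0,0,1,3,5,8,12,14,14,14,12,8,5 for degrees 0…12.
[z^12] = 1·5 + 1·12 + 1·14 = 31.

31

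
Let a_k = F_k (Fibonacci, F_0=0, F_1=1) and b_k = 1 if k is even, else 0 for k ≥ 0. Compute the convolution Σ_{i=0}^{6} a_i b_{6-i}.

12

This is [x^6] in the product of the two ordinary generating functions.
Σ = 0·1 + 1·0 + 1·1 + 2·0 + 3·1 + 5·0 + 8·1 = 12.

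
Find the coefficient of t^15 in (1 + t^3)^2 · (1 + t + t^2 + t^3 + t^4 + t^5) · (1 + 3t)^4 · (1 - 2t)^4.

1201

(1 + t^3)^2 has coefficients 1,0,0,2,0,0,1 for degrees 0…6.
(1 + t + t^2 + t^3 + t^4 + t^5) has coefficients 1,1,1,1,1,1,0,0,0,0,0,0,0,0,0,0 for degrees 0…15.
Multiplying by (1 + 3t)^4 gives running coefficients 1,13,67,175,256,256,255,243,189,81,0,0,0,0,0,0 for degrees 0…15.
Finally multiplying by (1 - 2t)^4, the product of all factors after the first has coefficients 1,5,-13,-81,64,472,-177,-1045,269,337,192,-216,432,1296,0,0 for degrees 0…15.
[t^15] = 1·0 + 2·432 + 1·337 = 1201.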